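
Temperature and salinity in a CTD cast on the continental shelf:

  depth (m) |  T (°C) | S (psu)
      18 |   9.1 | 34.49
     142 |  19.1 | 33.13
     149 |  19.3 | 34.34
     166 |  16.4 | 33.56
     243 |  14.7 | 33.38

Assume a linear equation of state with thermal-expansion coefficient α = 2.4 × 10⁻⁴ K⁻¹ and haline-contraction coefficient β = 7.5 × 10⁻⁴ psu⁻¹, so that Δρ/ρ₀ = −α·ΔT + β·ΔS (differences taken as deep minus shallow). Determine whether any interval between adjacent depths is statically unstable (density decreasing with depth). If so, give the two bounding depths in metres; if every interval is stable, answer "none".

18–142 m

Evaluate Δρ/ρ₀ = −αΔT + βΔS across each adjacent pair:
  18–142 m: −αΔT+βΔS = −(2.4 × 10⁻⁴)(+10.0)+(7.5 × 10⁻⁴)(-1.36) = -3.4 × 10⁻³ → UNSTABLE
  142–149 m: −αΔT+βΔS = −(2.4 × 10⁻⁴)(+0.2)+(7.5 × 10⁻⁴)(+1.21) = 8.6 × 10⁻⁴ → stable
  149–166 m: −αΔT+βΔS = −(2.4 × 10⁻⁴)(-2.9)+(7.5 × 10⁻⁴)(-0.78) = 1.1 × 10⁻⁴ → stable
  166–243 m: −αΔT+βΔS = −(2.4 × 10⁻⁴)(-1.7)+(7.5 × 10⁻⁴)(-0.18) = 2.7 × 10⁻⁴ → stable
The 18–142 m interval has Δρ < 0: lighter water underlies denser water.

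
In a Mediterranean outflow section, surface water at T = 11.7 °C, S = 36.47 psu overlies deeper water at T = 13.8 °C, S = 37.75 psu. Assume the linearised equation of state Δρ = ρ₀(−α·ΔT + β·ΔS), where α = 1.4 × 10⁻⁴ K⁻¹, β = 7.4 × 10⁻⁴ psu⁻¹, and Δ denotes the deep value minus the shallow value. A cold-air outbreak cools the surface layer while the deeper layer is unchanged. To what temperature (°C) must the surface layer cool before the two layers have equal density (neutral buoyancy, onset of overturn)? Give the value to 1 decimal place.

Neutral buoyancy requires Δρ = 0, i.e. −α(T_deep − T_surf′) + β(S_deep − S_surf) = 0.
T_surf′ = T_deep − (β/α)·ΔS = 13.8 − (7.4 × 10⁻⁴/1.4 × 10⁻⁴)·(+1.28) = 7.034 °C.
Cooling required: 11.7 − (7.034) = 4.666 °C.

7.0 °C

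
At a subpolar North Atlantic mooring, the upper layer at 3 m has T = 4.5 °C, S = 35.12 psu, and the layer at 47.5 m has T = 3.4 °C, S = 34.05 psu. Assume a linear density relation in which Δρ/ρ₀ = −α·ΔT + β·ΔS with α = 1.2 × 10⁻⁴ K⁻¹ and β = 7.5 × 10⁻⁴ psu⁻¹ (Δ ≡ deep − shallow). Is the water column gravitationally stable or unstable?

unstable

ΔT = 3.4 − 4.5 = -1.1 K and ΔS = 34.05 − 35.12 = -1.07 psu (deep − shallow).
−αΔT = 1.32 × 10⁻⁴; βΔS = -8.025 × 10⁻⁴; sum Δρ/ρ₀ = -6.705 × 10⁻⁴.
Δρ/ρ₀ < 0, so Δρ < 0: deeper water is lighter → statically unstable; the column would overturn.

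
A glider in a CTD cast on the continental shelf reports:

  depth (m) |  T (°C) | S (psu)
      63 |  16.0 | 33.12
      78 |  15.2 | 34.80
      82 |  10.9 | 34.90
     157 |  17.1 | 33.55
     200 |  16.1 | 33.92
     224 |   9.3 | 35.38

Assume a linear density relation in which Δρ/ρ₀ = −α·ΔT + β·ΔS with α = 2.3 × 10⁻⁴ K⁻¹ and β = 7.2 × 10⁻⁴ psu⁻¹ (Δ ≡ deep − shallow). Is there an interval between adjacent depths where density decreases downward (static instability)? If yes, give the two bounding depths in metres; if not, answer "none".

Evaluate Δρ/ρ₀ = −αΔT + βΔS across each adjacent pair:
  63–78 m: −αΔT+βΔS = −(2.3 × 10⁻⁴)(-0.8)+(7.2 × 10⁻⁴)(+1.68) = 1.4 × 10⁻³ → stable
  78–82 m: −αΔT+βΔS = −(2.3 × 10⁻⁴)(-4.3)+(7.2 × 10⁻⁴)(+0.10) = 1.1 × 10⁻³ → stable
  82–157 m: −αΔT+βΔS = −(2.3 × 10⁻⁴)(+6.2)+(7.2 × 10⁻⁴)(-1.35) = -2.4 × 10⁻³ → UNSTABLE
  157–200 m: −αΔT+βΔS = −(2.3 × 10⁻⁴)(-1.0)+(7.2 × 10⁻⁴)(+0.37) = 5.0 × 10⁻⁴ → stable
  200–224 m: −αΔT+βΔS = −(2.3 × 10⁻⁴)(-6.8)+(7.2 × 10⁻⁴)(+1.46) = 2.6 × 10⁻³ → stable
The 82–157 m interval has Δρ < 0: lighter water underlies denser water.

82–157 m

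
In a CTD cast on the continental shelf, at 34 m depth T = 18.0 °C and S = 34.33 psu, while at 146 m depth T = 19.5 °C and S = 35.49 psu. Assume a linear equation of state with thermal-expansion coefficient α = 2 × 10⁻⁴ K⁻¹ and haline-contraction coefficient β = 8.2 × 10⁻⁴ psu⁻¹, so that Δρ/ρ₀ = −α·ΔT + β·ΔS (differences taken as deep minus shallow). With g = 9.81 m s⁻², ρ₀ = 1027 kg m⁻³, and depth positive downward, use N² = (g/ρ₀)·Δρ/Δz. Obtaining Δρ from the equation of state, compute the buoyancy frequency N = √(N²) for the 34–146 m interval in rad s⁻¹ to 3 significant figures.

ΔT = +1.5 K, ΔS = +1.16 psu (deep − shallow).
Δρ/ρ₀ = −αΔT + βΔS = -3.00 × 10⁻⁴ + 9.512 × 10⁻⁴ = 6.512 × 10⁻⁴, so Δρ ≈ 0.6688 kg m⁻³.
N² = (g/ρ₀)·Δρ/Δz = g·(Δρ/ρ₀)/Δz = 9.81 × 6.512 × 10⁻⁴ / 112 = 5.7038 × 10⁻⁵ s⁻².
N = √(5.7038 × 10⁻⁵) = 7.5524 × 10⁻³ rad s⁻¹ ≈ 7.55 × 10⁻³ rad s⁻¹.

7.55 × 10⁻³ rad s⁻¹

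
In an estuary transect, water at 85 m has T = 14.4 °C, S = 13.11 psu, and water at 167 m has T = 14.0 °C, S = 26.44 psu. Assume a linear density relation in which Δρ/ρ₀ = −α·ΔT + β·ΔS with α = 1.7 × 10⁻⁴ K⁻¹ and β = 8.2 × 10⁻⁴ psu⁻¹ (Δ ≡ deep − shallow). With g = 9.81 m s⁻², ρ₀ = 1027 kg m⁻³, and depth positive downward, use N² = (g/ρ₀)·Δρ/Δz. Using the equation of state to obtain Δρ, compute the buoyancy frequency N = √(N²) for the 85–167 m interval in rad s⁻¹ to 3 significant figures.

0.0363 rad s⁻¹

ΔT = -0.4 K, ΔS = +13.33 psu (deep − shallow).
Δρ/ρ₀ = −αΔT + βΔS = 6.80 × 10⁻⁵ + 0.0109306 = 0.0109986, so Δρ ≈ 11.30 kg m⁻³.
N² = (g/ρ₀)·Δρ/Δz = g·(Δρ/ρ₀)/Δz = 9.81 × 0.0109986 / 82 = 1.3158 × 10⁻³ s⁻².
N = √(1.3158 × 10⁻³) = 0.036274 rad s⁻¹ ≈ 0.0363 rad s⁻¹.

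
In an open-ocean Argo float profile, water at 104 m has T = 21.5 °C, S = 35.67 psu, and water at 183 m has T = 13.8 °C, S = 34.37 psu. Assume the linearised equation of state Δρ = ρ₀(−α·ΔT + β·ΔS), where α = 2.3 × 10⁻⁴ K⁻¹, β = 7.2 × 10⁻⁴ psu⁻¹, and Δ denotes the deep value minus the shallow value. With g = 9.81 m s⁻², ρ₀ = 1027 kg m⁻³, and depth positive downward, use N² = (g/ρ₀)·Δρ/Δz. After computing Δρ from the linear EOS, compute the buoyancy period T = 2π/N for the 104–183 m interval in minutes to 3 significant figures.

ΔT = -7.7 K, ΔS = -1.30 psu (deep − shallow).
Δρ/ρ₀ = −αΔT + βΔS = 1.771 × 10⁻³ − 9.36 × 10⁻⁴ = 8.35 × 10⁻⁴, so Δρ ≈ 0.8575 kg m⁻³.
N² = (g/ρ₀)·Δρ/Δz = g·(Δρ/ρ₀)/Δz = 9.81 × 8.35 × 10⁻⁴ / 79 = 1.0369 × 10⁻⁴ s⁻².
N = √(1.0369 × 10⁻⁴) = 0.010183 rad s⁻¹ → T = 2π/N = 617.03 s = 10.284 min ≈ 10.3 min.

10.3 min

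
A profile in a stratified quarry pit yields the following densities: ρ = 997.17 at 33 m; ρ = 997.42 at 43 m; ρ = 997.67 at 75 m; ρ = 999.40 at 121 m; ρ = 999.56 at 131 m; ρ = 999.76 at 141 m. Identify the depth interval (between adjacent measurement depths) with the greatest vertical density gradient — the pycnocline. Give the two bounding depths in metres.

75–121 m

Compute the density gradient over each adjacent pair:
  33–43 m: Δρ/Δz = 0.25/10 = 0.025 kg m⁻⁴
  43–75 m: Δρ/Δz = 0.25/32 = 7.8 × 10⁻³ kg m⁻⁴
  75–121 m: Δρ/Δz = 1.73/46 = 0.038 kg m⁻⁴
  121–131 m: Δρ/Δz = 0.16/10 = 0.016 kg m⁻⁴
  131–141 m: Δρ/Δz = 0.20/10 = 0.020 kg m⁻⁴
The largest gradient is in the 75–121 m interval — the pycnocline.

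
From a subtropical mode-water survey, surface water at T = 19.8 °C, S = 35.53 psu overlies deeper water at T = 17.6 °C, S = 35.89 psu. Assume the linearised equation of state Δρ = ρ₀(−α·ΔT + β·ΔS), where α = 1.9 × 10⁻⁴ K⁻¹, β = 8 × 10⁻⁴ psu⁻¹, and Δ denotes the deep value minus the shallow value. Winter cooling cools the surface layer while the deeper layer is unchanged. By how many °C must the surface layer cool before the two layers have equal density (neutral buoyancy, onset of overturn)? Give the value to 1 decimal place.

3.7 °C

Neutral buoyancy requires Δρ = 0, i.e. −α(T_deep − T_surf′) + β(S_deep − S_surf) = 0.
T_surf′ = T_deep − (β/α)·ΔS = 17.6 − (8 × 10⁻⁴/1.9 × 10⁻⁴)·(+0.36) = 16.084 °C.
Cooling required: 19.8 − (16.084) = 3.716 °C.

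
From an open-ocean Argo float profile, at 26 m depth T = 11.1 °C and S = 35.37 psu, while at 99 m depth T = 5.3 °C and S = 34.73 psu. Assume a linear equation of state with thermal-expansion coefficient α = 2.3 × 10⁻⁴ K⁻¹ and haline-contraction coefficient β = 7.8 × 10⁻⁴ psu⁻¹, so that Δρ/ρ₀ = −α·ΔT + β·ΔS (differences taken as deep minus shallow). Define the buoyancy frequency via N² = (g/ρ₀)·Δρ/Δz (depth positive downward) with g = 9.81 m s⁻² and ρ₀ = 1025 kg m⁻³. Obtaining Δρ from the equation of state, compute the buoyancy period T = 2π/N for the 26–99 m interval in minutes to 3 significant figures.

9.89 min

ΔT = -5.8 K, ΔS = -0.64 psu (deep − shallow).
Δρ/ρ₀ = −αΔT + βΔS = 1.334 × 10⁻³ − 4.992 × 10⁻⁴ = 8.348 × 10⁻⁴, so Δρ ≈ 0.8557 kg m⁻³.
N² = (g/ρ₀)·Δρ/Δz = g·(Δρ/ρ₀)/Δz = 9.81 × 8.348 × 10⁻⁴ / 73 = 1.1218 × 10⁻⁴ s⁻².
N = √(1.1218 × 10⁻⁴) = 0.010592 rad s⁻¹ → T = 2π/N = 593.20 s = 9.8867 min ≈ 9.89 min.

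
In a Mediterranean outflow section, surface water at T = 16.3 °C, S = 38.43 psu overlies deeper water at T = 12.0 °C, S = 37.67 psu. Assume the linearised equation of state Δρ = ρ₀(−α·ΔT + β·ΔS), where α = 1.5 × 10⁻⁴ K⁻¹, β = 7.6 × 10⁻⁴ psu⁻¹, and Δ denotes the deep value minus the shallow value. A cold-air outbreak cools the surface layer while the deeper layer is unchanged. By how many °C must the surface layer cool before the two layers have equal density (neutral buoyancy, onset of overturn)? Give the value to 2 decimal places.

0.45 °C

Neutral buoyancy requires Δρ = 0, i.e. −α(T_deep − T_surf′) + β(S_deep − S_surf) = 0.
T_surf′ = T_deep − (β/α)·ΔS = 12.0 − (7.6 × 10⁻⁴/1.5 × 10⁻⁴)·(-0.76) = 15.8507 °C.
Cooling required: 16.3 − (15.8507) = 0.4493 °C.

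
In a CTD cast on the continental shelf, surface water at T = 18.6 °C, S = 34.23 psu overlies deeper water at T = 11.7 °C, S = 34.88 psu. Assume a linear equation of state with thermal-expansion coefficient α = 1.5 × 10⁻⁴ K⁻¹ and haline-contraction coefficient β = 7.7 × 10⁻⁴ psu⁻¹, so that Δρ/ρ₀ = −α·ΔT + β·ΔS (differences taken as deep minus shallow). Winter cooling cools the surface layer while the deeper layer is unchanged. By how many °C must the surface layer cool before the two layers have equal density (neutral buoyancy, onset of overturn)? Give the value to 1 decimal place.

10.2 °C

Neutral buoyancy requires Δρ = 0, i.e. −α(T_deep − T_surf′) + β(S_deep − S_surf) = 0.
T_surf′ = T_deep − (β/α)·ΔS = 11.7 − (7.7 × 10⁻⁴/1.5 × 10⁻⁴)·(+0.65) = 8.363 °C.
Cooling required: 18.6 − (8.363) = 10.237 °C.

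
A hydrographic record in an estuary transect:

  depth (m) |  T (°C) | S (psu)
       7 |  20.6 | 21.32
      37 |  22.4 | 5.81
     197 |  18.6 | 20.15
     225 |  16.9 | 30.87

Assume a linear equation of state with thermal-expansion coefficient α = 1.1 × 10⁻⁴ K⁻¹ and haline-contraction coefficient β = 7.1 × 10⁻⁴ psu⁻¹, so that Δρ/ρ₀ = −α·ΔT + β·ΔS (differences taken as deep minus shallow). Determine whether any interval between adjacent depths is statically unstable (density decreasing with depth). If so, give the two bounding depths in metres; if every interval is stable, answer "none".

7–37 m

Evaluate Δρ/ρ₀ = −αΔT + βΔS across each adjacent pair:
  7–37 m: −αΔT+βΔS = −(1.1 × 10⁻⁴)(+1.8)+(7.1 × 10⁻⁴)(-15.51) = -0.011 → UNSTABLE
  37–197 m: −αΔT+βΔS = −(1.1 × 10⁻⁴)(-3.8)+(7.1 × 10⁻⁴)(+14.34) = 0.011 → stable
  197–225 m: −αΔT+βΔS = −(1.1 × 10⁻⁴)(-1.7)+(7.1 × 10⁻⁴)(+10.72) = 7.8 × 10⁻³ → stable
The 7–37 m interval has Δρ < 0: lighter water underlies denser water.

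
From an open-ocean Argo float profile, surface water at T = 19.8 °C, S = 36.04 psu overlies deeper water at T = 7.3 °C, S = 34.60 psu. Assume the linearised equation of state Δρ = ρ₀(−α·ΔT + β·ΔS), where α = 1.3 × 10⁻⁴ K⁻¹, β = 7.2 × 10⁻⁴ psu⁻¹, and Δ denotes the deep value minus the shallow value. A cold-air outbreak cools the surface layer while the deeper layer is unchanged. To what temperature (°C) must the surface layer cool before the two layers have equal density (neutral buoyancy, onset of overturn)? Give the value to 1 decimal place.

15.3 °C

Neutral buoyancy requires Δρ = 0, i.e. −α(T_deep − T_surf′) + β(S_deep − S_surf) = 0.
T_surf′ = T_deep − (β/α)·ΔS = 7.3 − (7.2 × 10⁻⁴/1.3 × 10⁻⁴)·(-1.44) = 15.275 °C.
Cooling required: 19.8 − (15.275) = 4.525 °C.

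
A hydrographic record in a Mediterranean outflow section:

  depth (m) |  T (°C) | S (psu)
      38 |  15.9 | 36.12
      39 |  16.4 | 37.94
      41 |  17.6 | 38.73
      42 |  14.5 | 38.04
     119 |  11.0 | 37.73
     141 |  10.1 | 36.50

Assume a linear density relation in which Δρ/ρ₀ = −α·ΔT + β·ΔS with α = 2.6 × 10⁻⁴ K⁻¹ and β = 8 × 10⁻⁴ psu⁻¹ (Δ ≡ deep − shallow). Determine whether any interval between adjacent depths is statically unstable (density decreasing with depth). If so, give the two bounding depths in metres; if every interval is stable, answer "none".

Evaluate Δρ/ρ₀ = −αΔT + βΔS across each adjacent pair:
  38–39 m: −αΔT+βΔS = −(2.6 × 10⁻⁴)(+0.5)+(8 × 10⁻⁴)(+1.82) = 1.3 × 10⁻³ → stable
  39–41 m: −αΔT+βΔS = −(2.6 × 10⁻⁴)(+1.2)+(8 × 10⁻⁴)(+0.79) = 3.2 × 10⁻⁴ → stable
  41–42 m: −αΔT+βΔS = −(2.6 × 10⁻⁴)(-3.1)+(8 × 10⁻⁴)(-0.69) = 2.5 × 10⁻⁴ → stable
  42–119 m: −αΔT+βΔS = −(2.6 × 10⁻⁴)(-3.5)+(8 × 10⁻⁴)(-0.31) = 6.6 × 10⁻⁴ → stable
  119–141 m: −αΔT+βΔS = −(2.6 × 10⁻⁴)(-0.9)+(8 × 10⁻⁴)(-1.23) = -7.5 × 10⁻⁴ → UNSTABLE
The 119–141 m interval has Δρ < 0: lighter water underlies denser water.

119–141 m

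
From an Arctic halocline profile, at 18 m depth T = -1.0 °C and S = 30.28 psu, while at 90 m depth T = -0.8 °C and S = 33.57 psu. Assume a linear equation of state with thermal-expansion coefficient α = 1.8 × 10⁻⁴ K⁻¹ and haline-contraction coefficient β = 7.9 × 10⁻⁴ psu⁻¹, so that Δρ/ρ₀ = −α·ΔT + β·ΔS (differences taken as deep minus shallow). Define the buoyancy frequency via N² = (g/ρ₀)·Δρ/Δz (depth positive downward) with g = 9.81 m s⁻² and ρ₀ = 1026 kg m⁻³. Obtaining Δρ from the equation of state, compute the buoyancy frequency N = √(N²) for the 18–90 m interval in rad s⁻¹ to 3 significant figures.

ΔT = +0.2 K, ΔS = +3.29 psu (deep − shallow).
Δρ/ρ₀ = −αΔT + βΔS = -3.60 × 10⁻⁵ + 2.5991 × 10⁻³ = 2.5631 × 10⁻³, so Δρ ≈ 2.630 kg m⁻³.
N² = (g/ρ₀)·Δρ/Δz = g·(Δρ/ρ₀)/Δz = 9.81 × 2.5631 × 10⁻³ / 72 = 3.4922 × 10⁻⁴ s⁻².
N = √(3.4922 × 10⁻⁴) = 0.018687 rad s⁻¹ ≈ 0.0187 rad s⁻¹.

0.0187 rad s⁻¹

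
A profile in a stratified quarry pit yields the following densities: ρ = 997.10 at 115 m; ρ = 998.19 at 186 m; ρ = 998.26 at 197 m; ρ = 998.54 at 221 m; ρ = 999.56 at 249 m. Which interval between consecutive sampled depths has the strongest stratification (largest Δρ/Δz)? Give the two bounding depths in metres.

Compute the density gradient over each adjacent pair:
  115–186 m: Δρ/Δz = 1.09/71 = 0.015 kg m⁻⁴
  186–197 m: Δρ/Δz = 0.07/11 = 6.4 × 10⁻³ kg m⁻⁴
  197–221 m: Δρ/Δz = 0.28/24 = 0.012 kg m⁻⁴
  221–249 m: Δρ/Δz = 1.02/28 = 0.036 kg m⁻⁴
The largest gradient is in the 221–249 m interval — the pycnocline.

221–249 m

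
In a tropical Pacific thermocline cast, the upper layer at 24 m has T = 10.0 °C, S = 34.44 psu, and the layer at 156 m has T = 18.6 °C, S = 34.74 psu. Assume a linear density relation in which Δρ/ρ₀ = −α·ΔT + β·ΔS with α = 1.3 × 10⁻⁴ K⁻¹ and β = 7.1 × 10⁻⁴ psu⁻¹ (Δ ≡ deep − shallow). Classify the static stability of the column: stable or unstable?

ΔT = 18.6 − 10.0 = +8.6 K and ΔS = 34.74 − 34.44 = +0.30 psu (deep − shallow).
−αΔT = -1.118 × 10⁻³; βΔS = 2.13 × 10⁻⁴; sum Δρ/ρ₀ = -9.05 × 10⁻⁴.
Δρ/ρ₀ < 0, so Δρ < 0: deeper water is lighter → statically unstable; the column would overturn.

unstable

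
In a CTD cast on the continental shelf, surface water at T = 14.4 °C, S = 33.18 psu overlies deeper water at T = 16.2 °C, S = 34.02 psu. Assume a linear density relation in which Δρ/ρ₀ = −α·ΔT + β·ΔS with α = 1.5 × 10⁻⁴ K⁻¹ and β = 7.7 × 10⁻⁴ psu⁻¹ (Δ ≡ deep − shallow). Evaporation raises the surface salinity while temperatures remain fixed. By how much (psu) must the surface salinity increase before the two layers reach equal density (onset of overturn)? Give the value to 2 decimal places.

Neutral buoyancy requires −α(T_deep − T_surf) + β(S_deep − S_surf′) = 0.
S_surf′ = S_deep − (α/β)·ΔT = 34.02 − (1.5 × 10⁻⁴/7.7 × 10⁻⁴)·(+1.8) = 33.6694 psu.
Increase required: 33.6694 − 33.18 = 0.4894 psu.

0.49 psu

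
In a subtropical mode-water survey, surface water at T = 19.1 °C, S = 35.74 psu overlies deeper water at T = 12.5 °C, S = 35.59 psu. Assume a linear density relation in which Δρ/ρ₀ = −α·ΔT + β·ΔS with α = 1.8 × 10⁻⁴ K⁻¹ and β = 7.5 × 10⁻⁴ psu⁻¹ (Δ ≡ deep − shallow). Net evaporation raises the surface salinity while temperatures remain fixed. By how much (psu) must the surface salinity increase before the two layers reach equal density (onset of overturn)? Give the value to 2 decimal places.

1.43 psu

Neutral buoyancy requires −α(T_deep − T_surf) + β(S_deep − S_surf′) = 0.
S_surf′ = S_deep − (α/β)·ΔT = 35.59 − (1.8 × 10⁻⁴/7.5 × 10⁻⁴)·(-6.6) = 37.1740 psu.
Increase required: 37.1740 − 35.74 = 1.4340 psu.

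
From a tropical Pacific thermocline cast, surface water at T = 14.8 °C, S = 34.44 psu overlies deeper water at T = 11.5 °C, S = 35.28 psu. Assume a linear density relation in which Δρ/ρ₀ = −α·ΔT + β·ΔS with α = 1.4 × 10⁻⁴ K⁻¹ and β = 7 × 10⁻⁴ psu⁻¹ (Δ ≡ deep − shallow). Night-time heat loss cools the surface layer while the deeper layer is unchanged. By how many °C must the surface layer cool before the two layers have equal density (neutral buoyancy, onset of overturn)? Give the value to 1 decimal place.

7.5 °C

Neutral buoyancy requires Δρ = 0, i.e. −α(T_deep − T_surf′) + β(S_deep − S_surf) = 0.
T_surf′ = T_deep − (β/α)·ΔS = 11.5 − (7 × 10⁻⁴/1.4 × 10⁻⁴)·(+0.84) = 7.300 °C.
Cooling required: 14.8 − (7.300) = 7.500 °C.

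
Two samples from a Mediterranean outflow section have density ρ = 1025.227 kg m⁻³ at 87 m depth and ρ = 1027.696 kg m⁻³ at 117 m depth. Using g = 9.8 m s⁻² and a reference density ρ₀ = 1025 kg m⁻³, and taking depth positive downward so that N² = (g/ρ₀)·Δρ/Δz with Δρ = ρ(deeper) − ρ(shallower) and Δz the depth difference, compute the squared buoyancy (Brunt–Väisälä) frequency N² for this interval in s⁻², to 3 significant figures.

7.87 × 10⁻⁴ s⁻²

Δρ = 1027.696 − 1025.227 = 2.469 kg m⁻³ over Δz = 117 − 87 = 30 m.
N² = (9.8/1025) × (2.469/30) = 7.8687 × 10⁻⁴ s⁻² ≈ 7.87 × 10⁻⁴ s⁻².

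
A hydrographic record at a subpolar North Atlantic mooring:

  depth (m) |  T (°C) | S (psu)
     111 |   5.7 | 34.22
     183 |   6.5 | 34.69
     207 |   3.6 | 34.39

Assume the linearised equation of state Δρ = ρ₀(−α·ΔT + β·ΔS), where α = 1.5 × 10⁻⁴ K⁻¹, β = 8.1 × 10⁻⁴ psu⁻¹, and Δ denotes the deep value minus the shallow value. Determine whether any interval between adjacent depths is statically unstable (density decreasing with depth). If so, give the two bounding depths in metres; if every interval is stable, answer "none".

Evaluate Δρ/ρ₀ = −αΔT + βΔS across each adjacent pair:
  111–183 m: −αΔT+βΔS = −(1.5 × 10⁻⁴)(+0.8)+(8.1 × 10⁻⁴)(+0.47) = 2.6 × 10⁻⁴ → stable
  183–207 m: −αΔT+βΔS = −(1.5 × 10⁻⁴)(-2.9)+(8.1 × 10⁻⁴)(-0.30) = 1.9 × 10⁻⁴ → stable
Every interval has Δρ > 0: the column is stably stratified throughout.

none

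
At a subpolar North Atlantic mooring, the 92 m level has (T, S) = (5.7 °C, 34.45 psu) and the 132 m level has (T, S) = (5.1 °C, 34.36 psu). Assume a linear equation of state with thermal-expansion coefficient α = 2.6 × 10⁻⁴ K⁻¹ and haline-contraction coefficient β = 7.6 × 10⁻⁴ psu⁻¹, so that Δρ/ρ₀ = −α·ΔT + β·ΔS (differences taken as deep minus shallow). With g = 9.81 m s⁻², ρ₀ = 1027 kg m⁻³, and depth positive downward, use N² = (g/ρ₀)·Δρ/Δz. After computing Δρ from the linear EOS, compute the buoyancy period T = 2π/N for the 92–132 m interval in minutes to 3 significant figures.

ΔT = -0.6 K, ΔS = -0.09 psu (deep − shallow).
Δρ/ρ₀ = −αΔT + βΔS = 1.56 × 10⁻⁴ − 6.84 × 10⁻⁵ = 8.76 × 10⁻⁵, so Δρ ≈ 0.08997 kg m⁻³.
N² = (g/ρ₀)·Δρ/Δz = g·(Δρ/ρ₀)/Δz = 9.81 × 8.76 × 10⁻⁵ / 40 = 2.1484 × 10⁻⁵ s⁻².
N = √(2.1484 × 10⁻⁵) = 4.6351 × 10⁻³ rad s⁻¹ → T = 2π/N = 1.3556 × 10³ s = 22.593 min ≈ 22.6 min.

22.6 min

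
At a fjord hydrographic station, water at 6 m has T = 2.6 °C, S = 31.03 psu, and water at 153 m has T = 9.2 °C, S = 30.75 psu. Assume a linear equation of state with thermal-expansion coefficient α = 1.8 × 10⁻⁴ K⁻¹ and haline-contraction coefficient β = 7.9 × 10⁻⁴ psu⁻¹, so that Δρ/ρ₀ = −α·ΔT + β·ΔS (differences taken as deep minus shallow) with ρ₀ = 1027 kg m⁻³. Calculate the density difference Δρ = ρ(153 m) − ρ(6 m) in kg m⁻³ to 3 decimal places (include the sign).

ΔT = +6.6 K, ΔS = -0.28 psu (deep − shallow).
Δρ/ρ₀ = −(1.8 × 10⁻⁴)(+6.6) + (7.9 × 10⁻⁴)(-0.28) = -1.4092 × 10⁻³.
Δρ = 1027 × (-1.4092 × 10⁻³) = -1.447 kg m⁻³.
Negative Δρ: lighter below, statically unstable.

-1.447 kg m⁻³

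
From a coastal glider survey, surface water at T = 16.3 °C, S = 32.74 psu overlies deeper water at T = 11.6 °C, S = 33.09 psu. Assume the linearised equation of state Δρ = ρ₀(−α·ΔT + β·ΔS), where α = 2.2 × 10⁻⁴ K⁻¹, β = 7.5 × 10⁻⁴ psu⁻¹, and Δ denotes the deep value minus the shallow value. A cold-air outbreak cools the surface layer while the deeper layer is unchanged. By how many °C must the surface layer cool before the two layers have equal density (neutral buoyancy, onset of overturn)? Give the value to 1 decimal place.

5.9 °C

Neutral buoyancy requires Δρ = 0, i.e. −α(T_deep − T_surf′) + β(S_deep − S_surf) = 0.
T_surf′ = T_deep − (β/α)·ΔS = 11.6 − (7.5 × 10⁻⁴/2.2 × 10⁻⁴)·(+0.35) = 10.407 °C.
Cooling required: 16.3 − (10.407) = 5.893 °C.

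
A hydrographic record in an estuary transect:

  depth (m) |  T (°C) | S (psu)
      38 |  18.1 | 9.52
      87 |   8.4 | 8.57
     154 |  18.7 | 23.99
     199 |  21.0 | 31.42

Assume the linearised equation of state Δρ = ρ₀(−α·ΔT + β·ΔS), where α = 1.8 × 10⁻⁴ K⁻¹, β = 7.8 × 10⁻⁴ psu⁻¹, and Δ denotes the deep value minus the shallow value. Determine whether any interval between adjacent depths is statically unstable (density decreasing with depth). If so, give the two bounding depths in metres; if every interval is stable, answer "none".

Evaluate Δρ/ρ₀ = −αΔT + βΔS across each adjacent pair:
  38–87 m: −αΔT+βΔS = −(1.8 × 10⁻⁴)(-9.7)+(7.8 × 10⁻⁴)(-0.95) = 1.0 × 10⁻³ → stable
  87–154 m: −αΔT+βΔS = −(1.8 × 10⁻⁴)(+10.3)+(7.8 × 10⁻⁴)(+15.42) = 0.010 → stable
  154–199 m: −αΔT+βΔS = −(1.8 × 10⁻⁴)(+2.3)+(7.8 × 10⁻⁴)(+7.43) = 5.4 × 10⁻³ → stable
Every interval has Δρ > 0: the column is stably stratified throughout.

none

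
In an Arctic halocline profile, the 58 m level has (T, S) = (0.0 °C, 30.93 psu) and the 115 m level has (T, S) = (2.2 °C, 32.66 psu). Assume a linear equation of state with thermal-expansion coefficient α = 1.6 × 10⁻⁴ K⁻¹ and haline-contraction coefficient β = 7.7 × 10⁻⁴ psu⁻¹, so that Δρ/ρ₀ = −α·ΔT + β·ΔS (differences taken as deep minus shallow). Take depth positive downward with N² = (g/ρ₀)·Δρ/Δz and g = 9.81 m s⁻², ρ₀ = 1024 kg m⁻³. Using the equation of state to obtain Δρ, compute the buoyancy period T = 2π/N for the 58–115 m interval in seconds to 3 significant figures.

484 s

ΔT = +2.2 K, ΔS = +1.73 psu (deep − shallow).
Δρ/ρ₀ = −αΔT + βΔS = -3.52 × 10⁻⁴ + 1.3321 × 10⁻³ = 9.801 × 10⁻⁴, so Δρ ≈ 1.004 kg m⁻³.
N² = (g/ρ₀)·Δρ/Δz = g·(Δρ/ρ₀)/Δz = 9.81 × 9.801 × 10⁻⁴ / 57 = 1.6868 × 10⁻⁴ s⁻².
N = √(1.6868 × 10⁻⁴) = 0.012988 rad s⁻¹ → T = 2π/N = 483.77 s ≈ 484 s.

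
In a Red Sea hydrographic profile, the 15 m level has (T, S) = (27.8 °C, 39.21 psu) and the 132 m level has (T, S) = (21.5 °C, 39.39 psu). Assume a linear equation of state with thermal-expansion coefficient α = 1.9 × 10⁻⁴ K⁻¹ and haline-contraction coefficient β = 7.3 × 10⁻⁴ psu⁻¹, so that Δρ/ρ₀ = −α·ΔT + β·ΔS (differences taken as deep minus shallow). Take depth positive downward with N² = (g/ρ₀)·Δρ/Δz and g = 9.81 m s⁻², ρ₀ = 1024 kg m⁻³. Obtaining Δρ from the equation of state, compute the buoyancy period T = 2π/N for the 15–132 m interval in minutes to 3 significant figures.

9.92 min

ΔT = -6.3 K, ΔS = +0.18 psu (deep − shallow).
Δρ/ρ₀ = −αΔT + βΔS = 1.197 × 10⁻³ + 1.314 × 10⁻⁴ = 1.3284 × 10⁻³, so Δρ ≈ 1.360 kg m⁻³.
N² = (g/ρ₀)·Δρ/Δz = g·(Δρ/ρ₀)/Δz = 9.81 × 1.3284 × 10⁻³ / 117 = 1.1138 × 10⁻⁴ s⁻².
N = √(1.1138 × 10⁻⁴) = 0.010554 rad s⁻¹ → T = 2π/N = 595.34 s = 9.9223 min ≈ 9.92 min.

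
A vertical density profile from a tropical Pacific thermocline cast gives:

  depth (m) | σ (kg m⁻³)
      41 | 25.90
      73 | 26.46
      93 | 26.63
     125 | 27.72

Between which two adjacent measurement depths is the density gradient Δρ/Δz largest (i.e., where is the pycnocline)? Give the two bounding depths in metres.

93–125 m

Compute the density gradient over each adjacent pair:
  41–73 m: Δρ/Δz = 0.56/32 = 0.018 kg m⁻⁴
  73–93 m: Δρ/Δz = 0.17/20 = 8.5 × 10⁻³ kg m⁻⁴
  93–125 m: Δρ/Δz = 1.09/32 = 0.034 kg m⁻⁴
The largest gradient is in the 93–125 m interval — the pycnocline.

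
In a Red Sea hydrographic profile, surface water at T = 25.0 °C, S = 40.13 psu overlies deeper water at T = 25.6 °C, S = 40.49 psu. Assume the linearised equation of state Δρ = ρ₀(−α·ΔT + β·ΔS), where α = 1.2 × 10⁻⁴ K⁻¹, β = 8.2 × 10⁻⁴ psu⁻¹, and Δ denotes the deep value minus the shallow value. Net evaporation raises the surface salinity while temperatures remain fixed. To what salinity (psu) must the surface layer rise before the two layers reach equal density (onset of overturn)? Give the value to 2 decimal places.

40.40 psu

Neutral buoyancy requires −α(T_deep − T_surf) + β(S_deep − S_surf′) = 0.
S_surf′ = S_deep − (α/β)·ΔT = 40.49 − (1.2 × 10⁻⁴/8.2 × 10⁻⁴)·(+0.6) = 40.4022 psu.
Increase required: 40.4022 − 40.13 = 0.2722 psu.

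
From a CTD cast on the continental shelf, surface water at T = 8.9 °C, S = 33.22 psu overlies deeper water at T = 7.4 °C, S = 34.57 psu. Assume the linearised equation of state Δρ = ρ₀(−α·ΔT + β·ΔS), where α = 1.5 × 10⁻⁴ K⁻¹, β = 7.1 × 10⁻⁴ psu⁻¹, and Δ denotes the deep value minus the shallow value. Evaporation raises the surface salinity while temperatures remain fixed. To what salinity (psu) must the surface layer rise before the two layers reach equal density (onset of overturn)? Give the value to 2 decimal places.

Neutral buoyancy requires −α(T_deep − T_surf) + β(S_deep − S_surf′) = 0.
S_surf′ = S_deep − (α/β)·ΔT = 34.57 − (1.5 × 10⁻⁴/7.1 × 10⁻⁴)·(-1.5) = 34.8869 psu.
Increase required: 34.8869 − 33.22 = 1.6669 psu.

34.89 psu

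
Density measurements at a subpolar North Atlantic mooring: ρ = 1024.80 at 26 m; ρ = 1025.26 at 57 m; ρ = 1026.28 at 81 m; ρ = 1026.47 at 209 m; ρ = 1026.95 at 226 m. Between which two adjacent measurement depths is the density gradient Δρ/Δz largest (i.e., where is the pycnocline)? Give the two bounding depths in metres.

Compute the density gradient over each adjacent pair:
  26–57 m: Δρ/Δz = 0.46/31 = 0.015 kg m⁻⁴
  57–81 m: Δρ/Δz = 1.02/24 = 0.043 kg m⁻⁴
  81–209 m: Δρ/Δz = 0.19/128 = 1.5 × 10⁻³ kg m⁻⁴
  209–226 m: Δρ/Δz = 0.48/17 = 0.028 kg m⁻⁴
The largest gradient is in the 57–81 m interval — the pycnocline.

57–81 m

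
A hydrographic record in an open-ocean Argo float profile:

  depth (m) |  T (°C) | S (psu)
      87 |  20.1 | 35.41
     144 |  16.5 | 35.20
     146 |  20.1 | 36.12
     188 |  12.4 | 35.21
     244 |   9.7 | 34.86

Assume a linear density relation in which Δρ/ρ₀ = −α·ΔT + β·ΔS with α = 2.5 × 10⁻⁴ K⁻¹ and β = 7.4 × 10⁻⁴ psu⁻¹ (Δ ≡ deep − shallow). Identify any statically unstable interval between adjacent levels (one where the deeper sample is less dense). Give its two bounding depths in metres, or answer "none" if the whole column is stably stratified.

Evaluate Δρ/ρ₀ = −αΔT + βΔS across each adjacent pair:
  87–144 m: −αΔT+βΔS = −(2.5 × 10⁻⁴)(-3.6)+(7.4 × 10⁻⁴)(-0.21) = 7.4 × 10⁻⁴ → stable
  144–146 m: −αΔT+βΔS = −(2.5 × 10⁻⁴)(+3.6)+(7.4 × 10⁻⁴)(+0.92) = -2.2 × 10⁻⁴ → UNSTABLE
  146–188 m: −αΔT+βΔS = −(2.5 × 10⁻⁴)(-7.7)+(7.4 × 10⁻⁴)(-0.91) = 1.3 × 10⁻³ → stable
  188–244 m: −αΔT+βΔS = −(2.5 × 10⁻⁴)(-2.7)+(7.4 × 10⁻⁴)(-0.35) = 4.2 × 10⁻⁴ → stable
The 144–146 m interval has Δρ < 0: lighter water underlies denser water.

144–146 m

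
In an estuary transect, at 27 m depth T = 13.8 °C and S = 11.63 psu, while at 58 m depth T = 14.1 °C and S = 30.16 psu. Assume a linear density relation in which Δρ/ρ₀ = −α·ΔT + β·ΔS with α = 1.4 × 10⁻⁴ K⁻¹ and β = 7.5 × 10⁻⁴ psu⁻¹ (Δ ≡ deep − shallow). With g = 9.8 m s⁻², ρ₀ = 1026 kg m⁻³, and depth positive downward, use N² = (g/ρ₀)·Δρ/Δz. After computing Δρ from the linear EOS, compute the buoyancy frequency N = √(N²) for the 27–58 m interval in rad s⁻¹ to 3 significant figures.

0.0662 rad s⁻¹

ΔT = +0.3 K, ΔS = +18.53 psu (deep − shallow).
Δρ/ρ₀ = −αΔT + βΔS = -4.20 × 10⁻⁵ + 0.0138975 = 0.0138555, so Δρ ≈ 14.22 kg m⁻³.
N² = (g/ρ₀)·Δρ/Δz = g·(Δρ/ρ₀)/Δz = 9.8 × 0.0138555 / 31 = 4.3801 × 10⁻³ s⁻².
N = √(4.3801 × 10⁻³) = 0.066182 rad s⁻¹ ≈ 0.0662 rad s⁻¹.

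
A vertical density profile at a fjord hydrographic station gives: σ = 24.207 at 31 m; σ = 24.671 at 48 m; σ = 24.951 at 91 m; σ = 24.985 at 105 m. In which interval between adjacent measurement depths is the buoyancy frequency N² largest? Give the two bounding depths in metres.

31–48 m

Compute the density gradient over each adjacent pair:
  31–48 m: Δρ/Δz = 0.464/17 = 0.027 kg m⁻⁴
  48–91 m: Δρ/Δz = 0.280/43 = 6.5 × 10⁻³ kg m⁻⁴
  91–105 m: Δρ/Δz = 0.034/14 = 2.4 × 10⁻³ kg m⁻⁴
The largest gradient is in the 31–48 m interval — the pycnocline.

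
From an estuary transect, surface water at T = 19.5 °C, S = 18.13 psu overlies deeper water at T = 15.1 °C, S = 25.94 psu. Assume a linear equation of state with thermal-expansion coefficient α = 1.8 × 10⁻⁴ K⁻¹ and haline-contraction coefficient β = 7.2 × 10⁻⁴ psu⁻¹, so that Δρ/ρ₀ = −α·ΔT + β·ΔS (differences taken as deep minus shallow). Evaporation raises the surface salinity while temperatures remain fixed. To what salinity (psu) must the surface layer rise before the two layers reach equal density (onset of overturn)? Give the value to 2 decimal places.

27.04 psu

Neutral buoyancy requires −α(T_deep − T_surf) + β(S_deep − S_surf′) = 0.
S_surf′ = S_deep − (α/β)·ΔT = 25.94 − (1.8 × 10⁻⁴/7.2 × 10⁻⁴)·(-4.4) = 27.0400 psu.
Increase required: 27.0400 − 18.13 = 8.9100 psu.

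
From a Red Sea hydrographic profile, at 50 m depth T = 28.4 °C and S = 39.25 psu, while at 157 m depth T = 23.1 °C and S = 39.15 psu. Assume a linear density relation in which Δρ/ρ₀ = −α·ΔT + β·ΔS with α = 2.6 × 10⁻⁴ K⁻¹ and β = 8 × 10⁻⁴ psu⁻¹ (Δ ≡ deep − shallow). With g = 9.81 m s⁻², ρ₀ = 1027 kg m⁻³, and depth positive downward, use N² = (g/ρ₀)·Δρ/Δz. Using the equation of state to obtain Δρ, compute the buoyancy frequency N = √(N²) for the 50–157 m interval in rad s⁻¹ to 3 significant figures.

ΔT = -5.3 K, ΔS = -0.10 psu (deep − shallow).
Δρ/ρ₀ = −αΔT + βΔS = 1.378 × 10⁻³ − 8.00 × 10⁻⁵ = 1.298 × 10⁻³, so Δρ ≈ 1.333 kg m⁻³.
N² = (g/ρ₀)·Δρ/Δz = g·(Δρ/ρ₀)/Δz = 9.81 × 1.298 × 10⁻³ / 107 = 1.1900 × 10⁻⁴ s⁻².
N = √(1.1900 × 10⁻⁴) = 0.010909 rad s⁻¹ ≈ 0.0109 rad s⁻¹.

0.0109 rad s⁻¹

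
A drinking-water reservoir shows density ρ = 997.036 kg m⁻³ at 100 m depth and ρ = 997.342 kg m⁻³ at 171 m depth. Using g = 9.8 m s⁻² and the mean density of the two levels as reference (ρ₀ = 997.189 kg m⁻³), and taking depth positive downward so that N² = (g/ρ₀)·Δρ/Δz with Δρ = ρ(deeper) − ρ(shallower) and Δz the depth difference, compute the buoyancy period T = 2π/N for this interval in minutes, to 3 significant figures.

Δρ = 997.342 − 997.036 = 0.306 kg m⁻³ over Δz = 171 − 100 = 71 m.
N² = (9.8/997.189) × (0.306/71) = 4.2356 × 10⁻⁵ s⁻².
N = √(4.2356 × 10⁻⁵) = 6.5081 × 10⁻³ rad s⁻¹, so T = 2π/N = 965.44 s = 16.091 min ≈ 16.1 min.

16.1 min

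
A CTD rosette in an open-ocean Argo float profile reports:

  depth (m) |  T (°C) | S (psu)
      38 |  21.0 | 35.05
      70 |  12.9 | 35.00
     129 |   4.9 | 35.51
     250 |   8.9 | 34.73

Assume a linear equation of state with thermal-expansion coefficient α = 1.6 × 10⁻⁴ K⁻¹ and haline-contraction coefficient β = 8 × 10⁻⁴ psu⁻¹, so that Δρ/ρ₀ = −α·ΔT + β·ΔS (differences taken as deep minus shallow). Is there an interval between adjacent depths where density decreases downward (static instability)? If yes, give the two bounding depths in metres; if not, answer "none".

Evaluate Δρ/ρ₀ = −αΔT + βΔS across each adjacent pair:
  38–70 m: −αΔT+βΔS = −(1.6 × 10⁻⁴)(-8.1)+(8 × 10⁻⁴)(-0.05) = 1.3 × 10⁻³ → stable
  70–129 m: −αΔT+βΔS = −(1.6 × 10⁻⁴)(-8.0)+(8 × 10⁻⁴)(+0.51) = 1.7 × 10⁻³ → stable
  129–250 m: −αΔT+βΔS = −(1.6 × 10⁻⁴)(+4.0)+(8 × 10⁻⁴)(-0.78) = -1.3 × 10⁻³ → UNSTABLE
The 129–250 m interval has Δρ < 0: lighter water underlies denser water.

129–250 m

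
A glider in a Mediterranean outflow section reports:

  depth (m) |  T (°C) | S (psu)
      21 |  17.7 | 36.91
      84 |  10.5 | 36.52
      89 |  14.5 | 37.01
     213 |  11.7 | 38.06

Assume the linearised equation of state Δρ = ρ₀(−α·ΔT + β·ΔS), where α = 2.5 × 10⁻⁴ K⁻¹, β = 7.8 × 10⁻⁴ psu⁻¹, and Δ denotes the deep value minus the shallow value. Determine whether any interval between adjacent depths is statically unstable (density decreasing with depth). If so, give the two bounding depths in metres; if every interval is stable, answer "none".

84–89 m

Evaluate Δρ/ρ₀ = −αΔT + βΔS across each adjacent pair:
  21–84 m: −αΔT+βΔS = −(2.5 × 10⁻⁴)(-7.2)+(7.8 × 10⁻⁴)(-0.39) = 1.5 × 10⁻³ → stable
  84–89 m: −αΔT+βΔS = −(2.5 × 10⁻⁴)(+4.0)+(7.8 × 10⁻⁴)(+0.49) = -6.2 × 10⁻⁴ → UNSTABLE
  89–213 m: −αΔT+βΔS = −(2.5 × 10⁻⁴)(-2.8)+(7.8 × 10⁻⁴)(+1.05) = 1.5 × 10⁻³ → stable
The 84–89 m interval has Δρ < 0: lighter water underlies denser water.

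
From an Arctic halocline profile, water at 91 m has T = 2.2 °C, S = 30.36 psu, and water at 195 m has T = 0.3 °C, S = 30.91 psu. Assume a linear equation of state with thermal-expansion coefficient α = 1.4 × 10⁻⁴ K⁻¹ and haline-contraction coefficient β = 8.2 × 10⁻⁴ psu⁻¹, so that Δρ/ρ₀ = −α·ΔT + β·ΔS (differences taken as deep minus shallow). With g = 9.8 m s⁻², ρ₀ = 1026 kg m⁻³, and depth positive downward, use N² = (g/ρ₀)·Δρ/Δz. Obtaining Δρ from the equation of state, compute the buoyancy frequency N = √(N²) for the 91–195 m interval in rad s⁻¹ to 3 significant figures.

ΔT = -1.9 K, ΔS = +0.55 psu (deep − shallow).
Δρ/ρ₀ = −αΔT + βΔS = 2.66 × 10⁻⁴ + 4.51 × 10⁻⁴ = 7.17 × 10⁻⁴, so Δρ ≈ 0.7356 kg m⁻³.
N² = (g/ρ₀)·Δρ/Δz = g·(Δρ/ρ₀)/Δz = 9.8 × 7.17 × 10⁻⁴ / 104 = 6.7563 × 10⁻⁵ s⁻².
N = √(6.7563 × 10⁻⁵) = 8.2197 × 10⁻³ rad s⁻¹ ≈ 8.22 × 10⁻³ rad s⁻¹.

8.22 × 10⁻³ rad s⁻¹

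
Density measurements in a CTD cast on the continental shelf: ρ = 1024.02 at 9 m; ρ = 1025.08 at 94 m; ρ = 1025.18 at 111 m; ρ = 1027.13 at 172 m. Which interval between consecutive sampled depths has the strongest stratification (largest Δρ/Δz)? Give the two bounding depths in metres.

111–172 m

Compute the density gradient over each adjacent pair:
  9–94 m: Δρ/Δz = 1.06/85 = 0.012 kg m⁻⁴
  94–111 m: Δρ/Δz = 0.10/17 = 5.9 × 10⁻³ kg m⁻⁴
  111–172 m: Δρ/Δz = 1.95/61 = 0.032 kg m⁻⁴
The largest gradient is in the 111–172 m interval — the pycnocline.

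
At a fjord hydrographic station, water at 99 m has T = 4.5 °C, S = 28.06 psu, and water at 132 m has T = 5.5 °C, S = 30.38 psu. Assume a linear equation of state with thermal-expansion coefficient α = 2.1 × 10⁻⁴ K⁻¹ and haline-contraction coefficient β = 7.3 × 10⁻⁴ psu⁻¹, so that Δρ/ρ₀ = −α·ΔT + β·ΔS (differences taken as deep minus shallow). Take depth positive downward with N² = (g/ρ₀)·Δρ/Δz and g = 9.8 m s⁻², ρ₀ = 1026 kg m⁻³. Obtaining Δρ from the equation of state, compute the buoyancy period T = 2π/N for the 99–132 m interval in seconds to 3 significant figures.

299 s

ΔT = +1.0 K, ΔS = +2.32 psu (deep − shallow).
Δρ/ρ₀ = −αΔT + βΔS = -2.10 × 10⁻⁴ + 1.6936 × 10⁻³ = 1.4836 × 10⁻³, so Δρ ≈ 1.522 kg m⁻³.
N² = (g/ρ₀)·Δρ/Δz = g·(Δρ/ρ₀)/Δz = 9.8 × 1.4836 × 10⁻³ / 33 = 4.4058 × 10⁻⁴ s⁻².
N = √(4.4058 × 10⁻⁴) = 0.020990 rad s⁻¹ → T = 2π/N = 299.34 s ≈ 299 s.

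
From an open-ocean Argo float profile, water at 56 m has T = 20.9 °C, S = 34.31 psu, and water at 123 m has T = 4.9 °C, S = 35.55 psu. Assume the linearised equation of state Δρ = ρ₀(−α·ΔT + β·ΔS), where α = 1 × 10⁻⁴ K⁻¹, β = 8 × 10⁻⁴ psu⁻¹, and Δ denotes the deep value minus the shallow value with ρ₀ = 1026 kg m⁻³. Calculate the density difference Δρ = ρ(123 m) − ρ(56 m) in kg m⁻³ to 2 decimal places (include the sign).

ΔT = -16.0 K, ΔS = +1.24 psu (deep − shallow).
Δρ/ρ₀ = −(1 × 10⁻⁴)(-16.0) + (8 × 10⁻⁴)(+1.24) = 2.592 × 10⁻³.
Δρ = 1026 × (2.592 × 10⁻³) = +2.66 kg m⁻³.
Positive Δρ: denser below, stable.

+2.66 kg m⁻³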